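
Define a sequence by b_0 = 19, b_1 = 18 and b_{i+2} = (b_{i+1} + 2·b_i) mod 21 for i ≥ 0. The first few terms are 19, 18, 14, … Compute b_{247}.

Listing terms: b_0 = 19, b_1 = 18, b_2 = 14, b_3 = 8, b_4 = 15, b_5 = 10, b_6 = 19, b_7 = 18.
Since (b_6, b_7) = (b_0, b_1) = (19, 18) (two consecutive terms determine the rest), the sequence is periodic with period 6.
(247 - 0) mod 6 = 1, so b_{247} = b_1 = 18.

18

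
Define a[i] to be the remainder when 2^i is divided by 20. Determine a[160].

16

a[1] = 2, a[2] = 4, a[3] = 8, a[4] = 16, a[5] = 12, a[6] = 4.
Since a[6] = a[2] = 4, the sequence is eventually periodic: after a pre-period of length 1 it cycles with period 4.
For i ≥ 2, a[i] depends only on (i - 2) mod 4. (160 - 2) mod 4 = 2, so a[160] = a[4] = 16.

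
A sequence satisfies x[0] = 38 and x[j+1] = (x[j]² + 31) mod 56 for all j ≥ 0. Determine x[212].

We have x[0] = 38, x[1] = 19, x[2] = 0, x[3] = 31, x[4] = 40, x[5] = 7, x[6] = 24, x[7] = 47, x[8] = 0.
Since x[8] = x[2] = 0, the sequence is eventually periodic: after a pre-period of length 2 it cycles with period 6.
For j ≥ 2, x[j] depends only on (j - 2) mod 6. (212 - 2) mod 6 = 0, so x[212] = x[2] = 0.

0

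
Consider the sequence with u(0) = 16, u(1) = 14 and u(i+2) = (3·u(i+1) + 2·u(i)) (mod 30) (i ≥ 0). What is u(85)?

26

Computing terms: u(0) = 16,  u(1) = 14,  u(2) = 14,  u(3) = 10,  u(4) = 28,  u(5) = 14,  u(6) = 8,  u(7) = 22,  u(8) = 22,  u(9) = 20,  u(10) = 14,  u(11) = 22,  u(12) = 4,  u(13) = 26,  u(14) = 26,  u(15) = 10,  u(16) = 22,  u(17) = 26,  u(18) = 2,  u(19) = 28,  u(20) = 28,  u(21) = 20,  u(22) = 26,  u(23) = 28,  u(24) = 16,  u(25) = 14.
Since (u(24), u(25)) = (u(0), u(1)) = (16, 14) (two consecutive terms determine the rest), the sequence is periodic with period 24.
(85 - 0) mod 24 = 13, so u(85) = u(13) = 26.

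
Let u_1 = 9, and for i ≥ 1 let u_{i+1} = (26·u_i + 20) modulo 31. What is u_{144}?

We have u_1 = 9; u_2 = 6; u_3 = 21; u_4 = 8; u_5 = 11; u_6 = 27; u_7 = 9.
Since u_7 = u_1 = 9, the sequence is periodic with period 6.
(144 - 1) mod 6 = 5, so u_{144} = u_6 = 27.

27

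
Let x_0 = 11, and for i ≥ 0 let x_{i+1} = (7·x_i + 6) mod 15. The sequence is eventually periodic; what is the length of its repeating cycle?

4

x_0 = 11; x_1 = 8; x_2 = 2; x_3 = 5; x_4 = 11.
Since x_4 = x_0 = 11, the sequence is periodic with period 4.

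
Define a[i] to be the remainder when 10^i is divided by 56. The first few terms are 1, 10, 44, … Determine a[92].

a[0] = 1, a[1] = 10, a[2] = 44, a[3] = 48, a[4] = 32, a[5] = 40, a[6] = 8, a[7] = 24, a[8] = 16, a[9] = 48.
Since a[9] = a[3] = 48, the sequence is eventually periodic: after a pre-period of length 3 it cycles with period 6.
For i ≥ 3, a[i] depends only on (i - 3) mod 6. (92 - 3) mod 6 = 5, so a[92] = a[8] = 16.

16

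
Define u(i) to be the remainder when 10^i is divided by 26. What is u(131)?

u(0) = 1; u(1) = 10; u(2) = 22; u(3) = 12; u(4) = 16; u(5) = 4; u(6) = 14; u(7) = 10.
Since u(7) = u(1) = 10, the sequence is eventually periodic: after a pre-period of length 1 it cycles with period 6.
For i ≥ 1, u(i) depends only on (i - 1) mod 6. (131 - 1) mod 6 = 4, so u(131) = u(5) = 4.

4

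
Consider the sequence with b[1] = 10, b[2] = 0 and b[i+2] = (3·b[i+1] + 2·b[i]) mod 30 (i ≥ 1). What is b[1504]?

Computing terms: b[1] = 10,  b[2] = 0,  b[3] = 20,  b[4] = 0,  b[5] = 10,  b[6] = 0.
The sequence repeats with period 4.
So b[1504] = b[1 + ((1504-1) mod 4)] = b[4] = 0.

0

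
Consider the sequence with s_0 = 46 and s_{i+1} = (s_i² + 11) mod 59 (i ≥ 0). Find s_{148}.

15

Listing terms: s_0 = 46; s_1 = 3; s_2 = 20; s_3 = 57; s_4 = 15; s_5 = 0; s_6 = 11; s_7 = 14; s_8 = 30; s_9 = 26; s_{10} = 38; s_{11} = 39; s_{12} = 57.
Since s_{12} = s_3 = 57, the sequence is eventually periodic: after a pre-period of length 3 it cycles with period 9.
For i ≥ 3, s_i depends only on (i - 3) mod 9. (148 - 3) mod 9 = 1, so s_{148} = s_4 = 15.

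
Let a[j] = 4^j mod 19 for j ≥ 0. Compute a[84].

7

We have a[0] = 1; a[1] = 4; a[2] = 16; a[3] = 7; a[4] = 9; a[5] = 17; a[6] = 11; a[7] = 6; a[8] = 5; a[9] = 1.
Since a[9] = a[0] = 1, the sequence is periodic with period 9.
(84 - 0) mod 9 = 3, so a[84] = a[3] = 7.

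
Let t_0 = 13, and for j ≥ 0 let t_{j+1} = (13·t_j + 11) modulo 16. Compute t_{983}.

2

We have t_0 = 13,  t_1 = 4,  t_2 = 15,  t_3 = 14,  t_4 = 1,  t_5 = 8,  t_6 = 3,  t_7 = 2,  t_8 = 5,  t_9 = 12,  t_{10} = 7,  t_{11} = 6,  t_{12} = 9,  t_{13} = 0,  t_{14} = 11,  t_{15} = 10,  t_{16} = 13.
Since t_{16} = t_0 = 13, the sequence is periodic with period 16.
(983 - 0) mod 16 = 7, so t_{983} = t_7 = 2.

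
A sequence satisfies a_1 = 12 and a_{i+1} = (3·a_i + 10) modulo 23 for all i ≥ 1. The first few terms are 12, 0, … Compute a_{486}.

0

a_1 = 12, a_2 = 0, a_3 = 10, a_4 = 17, a_5 = 15, a_6 = 9, a_7 = 14, a_8 = 6, a_9 = 5, a_{10} = 2, a_{11} = 16, a_{12} = 12.
Since a_{12} = a_1 = 12, the sequence is periodic with period 11.
So a_{486} = a_{1 + ((486-1) mod 11)} = a_2 = 0.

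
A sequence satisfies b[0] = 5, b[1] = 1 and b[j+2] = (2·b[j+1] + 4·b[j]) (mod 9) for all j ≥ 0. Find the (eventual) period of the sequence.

24

Computing terms: b[0] = 5, b[1] = 1, b[2] = 4, b[3] = 3, b[4] = 4, b[5] = 2, b[6] = 2, b[7] = 3, b[8] = 5, b[9] = 4, b[10] = 1, b[11] = 0, b[12] = 4, b[13] = 8, b[14] = 5, b[15] = 6, b[16] = 5, b[17] = 7, b[18] = 7, b[19] = 6, b[20] = 4, b[21] = 5, b[22] = 8, b[23] = 0, b[24] = 5, b[25] = 1.
The sequence repeats with period 24.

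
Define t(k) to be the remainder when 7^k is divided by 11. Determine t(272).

We have t(0) = 1,  t(1) = 7,  t(2) = 5,  t(3) = 2,  t(4) = 3,  t(5) = 10,  t(6) = 4,  t(7) = 6,  t(8) = 9,  t(9) = 8,  t(10) = 1.
Since t(10) = t(0) = 1, the sequence is periodic with period 10.
(272 - 0) mod 10 = 2, so t(272) = t(2) = 5.

5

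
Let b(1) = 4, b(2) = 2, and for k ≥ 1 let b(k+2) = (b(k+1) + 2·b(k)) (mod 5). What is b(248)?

b(1) = 4, b(2) = 2, b(3) = 0, b(4) = 4, b(5) = 4, b(6) = 2.
Since (b(5), b(6)) = (b(1), b(2)) = (4, 2) (two consecutive terms determine the rest), the sequence is periodic with period 4.
(248 - 1) mod 4 = 3, so b(248) = b(4) = 4.

4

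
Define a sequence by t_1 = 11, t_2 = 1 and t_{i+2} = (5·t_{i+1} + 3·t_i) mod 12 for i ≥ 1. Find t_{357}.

Computing terms: t_1 = 11; t_2 = 1; t_3 = 2; t_4 = 1; t_5 = 11; t_6 = 10; t_7 = 11; t_8 = 1.
Since (t_7, t_8) = (t_1, t_2) = (11, 1) (two consecutive terms determine the rest), the sequence is periodic with period 6.
(357 - 1) mod 6 = 2, so t_{357} = t_3 = 2.

2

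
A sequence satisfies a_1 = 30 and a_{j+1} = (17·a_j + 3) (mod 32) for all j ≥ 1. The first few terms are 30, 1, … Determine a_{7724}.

15

Computing terms: a_1 = 30, a_2 = 1, a_3 = 20, a_4 = 23, a_5 = 10, a_6 = 13, a_7 = 0, a_8 = 3, a_9 = 22, a_{10} = 25, a_{11} = 12, a_{12} = 15, a_{13} = 2, a_{14} = 5, a_{15} = 24, a_{16} = 27, a_{17} = 14, a_{18} = 17, a_{19} = 4, a_{20} = 7, a_{21} = 26, a_{22} = 29, a_{23} = 16, a_{24} = 19, a_{25} = 6, a_{26} = 9, a_{27} = 28, a_{28} = 31, a_{29} = 18, a_{30} = 21, a_{31} = 8, a_{32} = 11, a_{33} = 30.
Since a_{33} = a_1 = 30, the sequence is periodic with period 32.
So a_{7724} = a_{1 + ((7724-1) mod 32)} = a_{12} = 15.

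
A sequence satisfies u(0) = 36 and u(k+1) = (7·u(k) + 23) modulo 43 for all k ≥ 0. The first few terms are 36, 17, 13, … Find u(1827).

28

Computing terms: u(0) = 36,  u(1) = 17,  u(2) = 13,  u(3) = 28,  u(4) = 4,  u(5) = 8,  u(6) = 36.
The sequence repeats with period 6.
(1827 - 0) mod 6 = 3, so u(1827) = u(3) = 28.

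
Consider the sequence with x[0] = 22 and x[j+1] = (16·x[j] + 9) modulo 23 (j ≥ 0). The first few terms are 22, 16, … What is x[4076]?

7

Listing terms: x[0] = 22,  x[1] = 16,  x[2] = 12,  x[3] = 17,  x[4] = 5,  x[5] = 20,  x[6] = 7,  x[7] = 6,  x[8] = 13,  x[9] = 10,  x[10] = 8,  x[11] = 22.
The sequence repeats with period 11.
So x[4076] = x[0 + ((4076-0) mod 11)] = x[6] = 7.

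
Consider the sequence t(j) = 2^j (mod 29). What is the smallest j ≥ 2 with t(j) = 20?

24

t(1) = 2; t(2) = 4; t(3) = 8; t(4) = 16; t(5) = 3; t(6) = 6; t(7) = 12; t(8) = 24; t(9) = 19; t(10) = 9; t(11) = 18; t(12) = 7; t(13) = 14; t(14) = 28; t(15) = 27; t(16) = 25; t(17) = 21; t(18) = 13; t(19) = 26; t(20) = 23; t(21) = 17; t(22) = 5; t(23) = 10; t(24) = 20; t(25) = 11; t(26) = 22; t(27) = 15; t(28) = 1; t(29) = 2.
Since t(29) = t(1) = 2, the sequence is periodic with period 28.
The value 20 first appears (with j ≥ 2) at t(24).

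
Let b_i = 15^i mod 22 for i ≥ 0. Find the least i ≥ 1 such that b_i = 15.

We have b_0 = 1; b_1 = 15; b_2 = 5; b_3 = 9; b_4 = 3; b_5 = 1.
Since b_5 = b_0 = 1, the sequence is periodic with period 5.
The value 15 first appears (with i ≥ 1) at b_1.

1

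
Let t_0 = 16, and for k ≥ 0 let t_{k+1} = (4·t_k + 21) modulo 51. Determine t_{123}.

Listing terms: t_0 = 16, t_1 = 34, t_2 = 4, t_3 = 37, t_4 = 16.
The sequence repeats with period 4.
So t_{123} = t_{0 + ((123-0) mod 4)} = t_3 = 37.

37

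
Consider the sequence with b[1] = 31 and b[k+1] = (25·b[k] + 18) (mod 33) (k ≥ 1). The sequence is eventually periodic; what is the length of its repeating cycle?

5

Computing terms: b[1] = 31,  b[2] = 1,  b[3] = 10,  b[4] = 4,  b[5] = 19,  b[6] = 31.
Since b[6] = b[1] = 31, the sequence is periodic with period 5.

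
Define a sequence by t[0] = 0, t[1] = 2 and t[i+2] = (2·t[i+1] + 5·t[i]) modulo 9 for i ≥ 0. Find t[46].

2

Computing terms: t[0] = 0, t[1] = 2, t[2] = 4, t[3] = 0, t[4] = 2.
Since (t[3], t[4]) = (t[0], t[1]) = (0, 2) (two consecutive terms determine the rest), the sequence is periodic with period 3.
So t[46] = t[0 + ((46-0) mod 3)] = t[1] = 2.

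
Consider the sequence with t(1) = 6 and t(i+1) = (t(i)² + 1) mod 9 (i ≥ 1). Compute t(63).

t(1) = 6,  t(2) = 1,  t(3) = 2,  t(4) = 5,  t(5) = 8,  t(6) = 2.
Since t(6) = t(3) = 2, the sequence is eventually periodic: after a pre-period of length 2 it cycles with period 3.
For i ≥ 3, t(i) depends only on (i - 3) mod 3. (63 - 3) mod 3 = 0, so t(63) = t(3) = 2.

2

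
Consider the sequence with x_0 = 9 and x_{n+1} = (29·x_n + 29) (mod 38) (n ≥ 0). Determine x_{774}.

Computing terms: x_0 = 9; x_1 = 24; x_2 = 3; x_3 = 2; x_4 = 11; x_5 = 6; x_6 = 13; x_7 = 26; x_8 = 23; x_9 = 12; x_{10} = 35; x_{11} = 18; x_{12} = 19; x_{13} = 10; x_{14} = 15; x_{15} = 8; x_{16} = 33; x_{17} = 36; x_{18} = 9.
Since x_{18} = x_0 = 9, the sequence is periodic with period 18.
So x_{774} = x_{0 + ((774-0) mod 18)} = x_0 = 9.

9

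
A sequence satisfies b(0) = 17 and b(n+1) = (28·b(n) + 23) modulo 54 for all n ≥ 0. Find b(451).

We have b(0) = 17,  b(1) = 13,  b(2) = 9,  b(3) = 5,  b(4) = 1,  b(5) = 51,  b(6) = 47,  b(7) = 43,  b(8) = 39,  b(9) = 35,  b(10) = 31,  b(11) = 27,  b(12) = 23,  b(13) = 19,  b(14) = 15,  b(15) = 11,  b(16) = 7,  b(17) = 3,  b(18) = 53,  b(19) = 49,  b(20) = 45,  b(21) = 41,  b(22) = 37,  b(23) = 33,  b(24) = 29,  b(25) = 25,  b(26) = 21,  b(27) = 17.
Since b(27) = b(0) = 17, the sequence is periodic with period 27.
So b(451) = b(0 + ((451-0) mod 27)) = b(19) = 49.

49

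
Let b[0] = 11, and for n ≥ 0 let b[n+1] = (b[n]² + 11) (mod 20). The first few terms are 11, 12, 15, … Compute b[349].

12

Listing terms: b[0] = 11, b[1] = 12, b[2] = 15, b[3] = 16, b[4] = 7, b[5] = 0, b[6] = 11.
The sequence repeats with period 6.
(349 - 0) mod 6 = 1, so b[349] = b[1] = 12.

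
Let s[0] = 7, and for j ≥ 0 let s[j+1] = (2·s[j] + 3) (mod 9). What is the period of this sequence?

Computing terms: s[0] = 7,  s[1] = 8,  s[2] = 1,  s[3] = 5,  s[4] = 4,  s[5] = 2,  s[6] = 7.
Since s[6] = s[0] = 7, the sequence is periodic with period 6.

6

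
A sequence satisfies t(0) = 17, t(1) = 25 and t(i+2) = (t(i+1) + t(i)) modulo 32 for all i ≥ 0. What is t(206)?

10

Listing terms: t(0) = 17, t(1) = 25, t(2) = 10, t(3) = 3, t(4) = 13, t(5) = 16, t(6) = 29, t(7) = 13, t(8) = 10, t(9) = 23, t(10) = 1, t(11) = 24, t(12) = 25, t(13) = 17, t(14) = 10, t(15) = 27, t(16) = 5, t(17) = 0, t(18) = 5, t(19) = 5, t(20) = 10, t(21) = 15, t(22) = 25, t(23) = 8, t(24) = 1, t(25) = 9, t(26) = 10, t(27) = 19, t(28) = 29, t(29) = 16, t(30) = 13, t(31) = 29, t(32) = 10, t(33) = 7, t(34) = 17, t(35) = 24, t(36) = 9, t(37) = 1, t(38) = 10, t(39) = 11, t(40) = 21, t(41) = 0, t(42) = 21, t(43) = 21, t(44) = 10, t(45) = 31, t(46) = 9, t(47) = 8, t(48) = 17, t(49) = 25.
Since (t(48), t(49)) = (t(0), t(1)) = (17, 25) (two consecutive terms determine the rest), the sequence is periodic with period 48.
(206 - 0) mod 48 = 14, so t(206) = t(14) = 10.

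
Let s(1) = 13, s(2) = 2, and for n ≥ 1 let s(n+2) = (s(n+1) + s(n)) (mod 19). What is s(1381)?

1

We have s(1) = 13, s(2) = 2, s(3) = 15, s(4) = 17, s(5) = 13, s(6) = 11, s(7) = 5, s(8) = 16, s(9) = 2, s(10) = 18, s(11) = 1, s(12) = 0, s(13) = 1, s(14) = 1, s(15) = 2, s(16) = 3, s(17) = 5, s(18) = 8, s(19) = 13, s(20) = 2.
Since (s(19), s(20)) = (s(1), s(2)) = (13, 2) (two consecutive terms determine the rest), the sequence is periodic with period 18.
(1381 - 1) mod 18 = 12, so s(1381) = s(13) = 1.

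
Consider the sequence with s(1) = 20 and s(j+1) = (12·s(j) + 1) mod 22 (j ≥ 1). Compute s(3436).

1

Computing terms: s(1) = 20, s(2) = 21, s(3) = 11, s(4) = 1, s(5) = 13, s(6) = 3, s(7) = 15, s(8) = 5, s(9) = 17, s(10) = 7, s(11) = 19, s(12) = 9, s(13) = 21.
Since s(13) = s(2) = 21, the sequence is eventually periodic: after a pre-period of length 1 it cycles with period 11.
For j ≥ 2, s(j) depends only on (j - 2) mod 11. (3436 - 2) mod 11 = 2, so s(3436) = s(4) = 1.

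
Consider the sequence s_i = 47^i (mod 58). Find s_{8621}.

39

s_0 = 1; s_1 = 47; s_2 = 5; s_3 = 3; s_4 = 25; s_5 = 15; s_6 = 9; s_7 = 17; s_8 = 45; s_9 = 27; s_{10} = 51; s_{11} = 19; s_{12} = 23; s_{13} = 37; s_{14} = 57; s_{15} = 11; s_{16} = 53; s_{17} = 55; s_{18} = 33; s_{19} = 43; s_{20} = 49; s_{21} = 41; s_{22} = 13; s_{23} = 31; s_{24} = 7; s_{25} = 39; s_{26} = 35; s_{27} = 21; s_{28} = 1.
The sequence repeats with period 28.
So s_{8621} = s_{0 + ((8621-0) mod 28)} = s_{25} = 39.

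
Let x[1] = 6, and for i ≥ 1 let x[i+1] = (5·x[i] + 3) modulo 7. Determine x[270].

Computing terms: x[1] = 6, x[2] = 5, x[3] = 0, x[4] = 3, x[5] = 4, x[6] = 2, x[7] = 6.
The sequence repeats with period 6.
(270 - 1) mod 6 = 5, so x[270] = x[6] = 2.

2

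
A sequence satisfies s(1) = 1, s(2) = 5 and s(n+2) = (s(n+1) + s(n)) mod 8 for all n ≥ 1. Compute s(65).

1

s(1) = 1; s(2) = 5; s(3) = 6; s(4) = 3; s(5) = 1; s(6) = 4; s(7) = 5; s(8) = 1; s(9) = 6; s(10) = 7; s(11) = 5; s(12) = 4; s(13) = 1; s(14) = 5.
Since (s(13), s(14)) = (s(1), s(2)) = (1, 5) (two consecutive terms determine the rest), the sequence is periodic with period 12.
(65 - 1) mod 12 = 4, so s(65) = s(5) = 1.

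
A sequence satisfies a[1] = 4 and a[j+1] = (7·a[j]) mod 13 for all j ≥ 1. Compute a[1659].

Listing terms: a[1] = 4; a[2] = 2; a[3] = 1; a[4] = 7; a[5] = 10; a[6] = 5; a[7] = 9; a[8] = 11; a[9] = 12; a[10] = 6; a[11] = 3; a[12] = 8; a[13] = 4.
The sequence repeats with period 12.
(1659 - 1) mod 12 = 2, so a[1659] = a[3] = 1.

1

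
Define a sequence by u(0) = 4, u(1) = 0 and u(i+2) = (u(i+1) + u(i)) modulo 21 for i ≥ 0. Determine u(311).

Computing terms: u(0) = 4; u(1) = 0; u(2) = 4; u(3) = 4; u(4) = 8; u(5) = 12; u(6) = 20; u(7) = 11; u(8) = 10; u(9) = 0; u(10) = 10; u(11) = 10; u(12) = 20; u(13) = 9; u(14) = 8; u(15) = 17; u(16) = 4; u(17) = 0.
The sequence repeats with period 16.
(311 - 0) mod 16 = 7, so u(311) = u(7) = 11.

11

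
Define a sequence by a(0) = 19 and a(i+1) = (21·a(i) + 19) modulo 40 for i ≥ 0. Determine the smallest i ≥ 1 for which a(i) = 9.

a(0) = 19; a(1) = 18; a(2) = 37; a(3) = 36; a(4) = 15; a(5) = 14; a(6) = 33; a(7) = 32; a(8) = 11; a(9) = 10; a(10) = 29; a(11) = 28; a(12) = 7; a(13) = 6; a(14) = 25; a(15) = 24; a(16) = 3; a(17) = 2; a(18) = 21; a(19) = 20; a(20) = 39; a(21) = 38; a(22) = 17; a(23) = 16; a(24) = 35; a(25) = 34; a(26) = 13; a(27) = 12; a(28) = 31; a(29) = 30; a(30) = 9; a(31) = 8; a(32) = 27; a(33) = 26; a(34) = 5; a(35) = 4; a(36) = 23; a(37) = 22; a(38) = 1; a(39) = 0; a(40) = 19.
Since a(40) = a(0) = 19, the sequence is periodic with period 40.
The value 9 first appears (with i ≥ 1) at a(30).

30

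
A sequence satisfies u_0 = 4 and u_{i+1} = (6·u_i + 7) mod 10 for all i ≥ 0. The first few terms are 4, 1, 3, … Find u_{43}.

u_0 = 4; u_1 = 1; u_2 = 3; u_3 = 5; u_4 = 7; u_5 = 9; u_6 = 1.
Since u_6 = u_1 = 1, the sequence is eventually periodic: after a pre-period of length 1 it cycles with period 5.
For i ≥ 1, u_i depends only on (i - 1) mod 5. (43 - 1) mod 5 = 2, so u_{43} = u_3 = 5.

5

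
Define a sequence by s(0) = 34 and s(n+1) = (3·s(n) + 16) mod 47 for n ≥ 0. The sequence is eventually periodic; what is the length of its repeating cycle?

We have s(0) = 34; s(1) = 24; s(2) = 41; s(3) = 45; s(4) = 10; s(5) = 46; s(6) = 13; s(7) = 8; s(8) = 40; s(9) = 42; s(10) = 1; s(11) = 19; s(12) = 26; s(13) = 0; s(14) = 16; s(15) = 17; s(16) = 20; s(17) = 29; s(18) = 9; s(19) = 43; s(20) = 4; s(21) = 28; s(22) = 6; s(23) = 34.
Since s(23) = s(0) = 34, the sequence is periodic with period 23.

23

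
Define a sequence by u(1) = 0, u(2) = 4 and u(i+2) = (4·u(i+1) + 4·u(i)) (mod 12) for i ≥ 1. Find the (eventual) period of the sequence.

8

Computing terms: u(1) = 0, u(2) = 4, u(3) = 4, u(4) = 8, u(5) = 0, u(6) = 8, u(7) = 8, u(8) = 4, u(9) = 0, u(10) = 4.
The sequence repeats with period 8.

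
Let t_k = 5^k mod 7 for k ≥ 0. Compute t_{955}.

We have t_0 = 1; t_1 = 5; t_2 = 4; t_3 = 6; t_4 = 2; t_5 = 3; t_6 = 1.
Since t_6 = t_0 = 1, the sequence is periodic with period 6.
(955 - 0) mod 6 = 1, so t_{955} = t_1 = 5.

5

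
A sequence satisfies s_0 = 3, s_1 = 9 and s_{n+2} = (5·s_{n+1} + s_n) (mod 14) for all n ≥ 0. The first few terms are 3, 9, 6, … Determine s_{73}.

Listing terms: s_0 = 3,  s_1 = 9,  s_2 = 6,  s_3 = 11,  s_4 = 5,  s_5 = 8,  s_6 = 3,  s_7 = 9.
Since (s_6, s_7) = (s_0, s_1) = (3, 9) (two consecutive terms determine the rest), the sequence is periodic with period 6.
So s_{73} = s_{0 + ((73-0) mod 6)} = s_1 = 9.

9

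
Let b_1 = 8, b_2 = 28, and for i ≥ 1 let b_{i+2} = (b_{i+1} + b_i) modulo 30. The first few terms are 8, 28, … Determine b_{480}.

Listing terms: b_1 = 8,  b_2 = 28,  b_3 = 6,  b_4 = 4,  b_5 = 10,  b_6 = 14,  b_7 = 24,  b_8 = 8,  b_9 = 2,  b_{10} = 10,  b_{11} = 12,  b_{12} = 22,  b_{13} = 4,  b_{14} = 26,  b_{15} = 0,  b_{16} = 26,  b_{17} = 26,  b_{18} = 22,  b_{19} = 18,  b_{20} = 10,  b_{21} = 28,  b_{22} = 8,  b_{23} = 6,  b_{24} = 14,  b_{25} = 20,  b_{26} = 4,  b_{27} = 24,  b_{28} = 28,  b_{29} = 22,  b_{30} = 20,  b_{31} = 12,  b_{32} = 2,  b_{33} = 14,  b_{34} = 16,  b_{35} = 0,  b_{36} = 16,  b_{37} = 16,  b_{38} = 2,  b_{39} = 18,  b_{40} = 20,  b_{41} = 8,  b_{42} = 28.
The sequence repeats with period 40.
So b_{480} = b_{1 + ((480-1) mod 40)} = b_{40} = 20.

20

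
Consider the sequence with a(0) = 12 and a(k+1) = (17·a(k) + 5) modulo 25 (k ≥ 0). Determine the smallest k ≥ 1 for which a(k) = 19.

Listing terms: a(0) = 12,  a(1) = 9,  a(2) = 8,  a(3) = 16,  a(4) = 2,  a(5) = 14,  a(6) = 18,  a(7) = 11,  a(8) = 17,  a(9) = 19,  a(10) = 3,  a(11) = 6,  a(12) = 7,  a(13) = 24,  a(14) = 13,  a(15) = 1,  a(16) = 22,  a(17) = 4,  a(18) = 23,  a(19) = 21,  a(20) = 12.
Since a(20) = a(0) = 12, the sequence is periodic with period 20.
The value 19 first appears (with k ≥ 1) at a(9).

9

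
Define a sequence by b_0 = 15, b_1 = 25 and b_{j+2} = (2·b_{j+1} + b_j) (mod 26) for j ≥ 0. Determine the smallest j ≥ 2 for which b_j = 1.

b_0 = 15; b_1 = 25; b_2 = 13; b_3 = 25; b_4 = 11; b_5 = 21; b_6 = 1; b_7 = 23; b_8 = 21; b_9 = 13; b_{10} = 21; b_{11} = 3; b_{12} = 1; b_{13} = 5; b_{14} = 11; b_{15} = 1; b_{16} = 13; b_{17} = 1; b_{18} = 15; b_{19} = 5; b_{20} = 25; b_{21} = 3; b_{22} = 5; b_{23} = 13; b_{24} = 5; b_{25} = 23; b_{26} = 25; b_{27} = 21; b_{28} = 15; b_{29} = 25.
The sequence repeats with period 28.
The value 1 first appears (with j ≥ 2) at b_6.

6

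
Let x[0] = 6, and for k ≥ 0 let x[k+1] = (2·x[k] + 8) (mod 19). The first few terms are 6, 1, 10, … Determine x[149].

3

We have x[0] = 6,  x[1] = 1,  x[2] = 10,  x[3] = 9,  x[4] = 7,  x[5] = 3,  x[6] = 14,  x[7] = 17,  x[8] = 4,  x[9] = 16,  x[10] = 2,  x[11] = 12,  x[12] = 13,  x[13] = 15,  x[14] = 0,  x[15] = 8,  x[16] = 5,  x[17] = 18,  x[18] = 6.
Since x[18] = x[0] = 6, the sequence is periodic with period 18.
(149 - 0) mod 18 = 5, so x[149] = x[5] = 3.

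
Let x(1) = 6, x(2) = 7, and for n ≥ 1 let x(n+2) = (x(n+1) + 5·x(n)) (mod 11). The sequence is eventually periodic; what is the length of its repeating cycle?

We have x(1) = 6; x(2) = 7; x(3) = 4; x(4) = 6; x(5) = 4; x(6) = 1; x(7) = 10; x(8) = 4; x(9) = 10; x(10) = 8; x(11) = 3; x(12) = 10; x(13) = 3; x(14) = 9; x(15) = 2; x(16) = 3; x(17) = 2; x(18) = 6; x(19) = 5; x(20) = 2; x(21) = 5; x(22) = 4; x(23) = 7; x(24) = 5; x(25) = 7; x(26) = 10; x(27) = 1; x(28) = 7; x(29) = 1; x(30) = 3; x(31) = 8; x(32) = 1; x(33) = 8; x(34) = 2; x(35) = 9; x(36) = 8; x(37) = 9; x(38) = 5; x(39) = 6; x(40) = 9; x(41) = 6; x(42) = 7.
Since (x(41), x(42)) = (x(1), x(2)) = (6, 7) (two consecutive terms determine the rest), the sequence is periodic with period 40.

40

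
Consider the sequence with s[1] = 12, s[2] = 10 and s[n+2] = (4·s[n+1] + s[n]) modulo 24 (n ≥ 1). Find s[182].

Listing terms: s[1] = 12,  s[2] = 10,  s[3] = 4,  s[4] = 2,  s[5] = 12,  s[6] = 2,  s[7] = 20,  s[8] = 10,  s[9] = 12,  s[10] = 10.
Since (s[9], s[10]) = (s[1], s[2]) = (12, 10) (two consecutive terms determine the rest), the sequence is periodic with period 8.
So s[182] = s[1 + ((182-1) mod 8)] = s[6] = 2.

2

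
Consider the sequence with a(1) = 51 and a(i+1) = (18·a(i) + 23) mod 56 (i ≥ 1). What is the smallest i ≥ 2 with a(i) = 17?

a(1) = 51, a(2) = 45, a(3) = 49, a(4) = 9, a(5) = 17, a(6) = 49.
Since a(6) = a(3) = 49, the sequence is eventually periodic: after a pre-period of length 2 it cycles with period 3.
The value 17 first appears (with i ≥ 2) at a(5).

5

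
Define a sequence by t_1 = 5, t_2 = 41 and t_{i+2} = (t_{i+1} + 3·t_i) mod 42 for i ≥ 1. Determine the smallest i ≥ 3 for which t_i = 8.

21

t_1 = 5,  t_2 = 41,  t_3 = 14,  t_4 = 11,  t_5 = 11,  t_6 = 2,  t_7 = 35,  t_8 = 41,  t_9 = 20,  t_{10} = 17,  t_{11} = 35,  t_{12} = 2,  t_{13} = 23,  t_{14} = 29,  t_{15} = 14,  t_{16} = 17,  t_{17} = 17,  t_{18} = 26,  t_{19} = 35,  t_{20} = 29,  t_{21} = 8,  t_{22} = 11,  t_{23} = 35,  t_{24} = 26,  t_{25} = 5,  t_{26} = 41.
Since (t_{25}, t_{26}) = (t_1, t_2) = (5, 41) (two consecutive terms determine the rest), the sequence is periodic with period 24.
The value 8 first appears (with i ≥ 3) at t_{21}.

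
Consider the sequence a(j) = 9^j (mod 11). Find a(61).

Listing terms: a(1) = 9, a(2) = 4, a(3) = 3, a(4) = 5, a(5) = 1, a(6) = 9.
The sequence repeats with period 5.
So a(61) = a(1 + ((61-1) mod 5)) = a(1) = 9.

9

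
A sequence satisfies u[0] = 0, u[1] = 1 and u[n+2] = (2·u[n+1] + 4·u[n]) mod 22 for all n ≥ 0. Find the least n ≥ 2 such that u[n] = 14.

5

Listing terms: u[0] = 0, u[1] = 1, u[2] = 2, u[3] = 8, u[4] = 2, u[5] = 14, u[6] = 14, u[7] = 18, u[8] = 4, u[9] = 14, u[10] = 0, u[11] = 12, u[12] = 2, u[13] = 8.
Since (u[12], u[13]) = (u[2], u[3]) = (2, 8) (two consecutive terms determine the rest), the sequence is eventually periodic: after a pre-period of length 2 it cycles with period 10.
The value 14 first appears (with n ≥ 2) at u[5].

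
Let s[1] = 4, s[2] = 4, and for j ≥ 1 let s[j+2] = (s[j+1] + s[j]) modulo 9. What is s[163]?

Computing terms: s[1] = 4,  s[2] = 4,  s[3] = 8,  s[4] = 3,  s[5] = 2,  s[6] = 5,  s[7] = 7,  s[8] = 3,  s[9] = 1,  s[10] = 4,  s[11] = 5,  s[12] = 0,  s[13] = 5,  s[14] = 5,  s[15] = 1,  s[16] = 6,  s[17] = 7,  s[18] = 4,  s[19] = 2,  s[20] = 6,  s[21] = 8,  s[22] = 5,  s[23] = 4,  s[24] = 0,  s[25] = 4,  s[26] = 4.
Since (s[25], s[26]) = (s[1], s[2]) = (4, 4) (two consecutive terms determine the rest), the sequence is periodic with period 24.
So s[163] = s[1 + ((163-1) mod 24)] = s[19] = 2.

2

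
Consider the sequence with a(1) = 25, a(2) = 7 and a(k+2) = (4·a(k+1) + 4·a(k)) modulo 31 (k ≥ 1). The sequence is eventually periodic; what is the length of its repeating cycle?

30

Listing terms: a(1) = 25; a(2) = 7; a(3) = 4; a(4) = 13; a(5) = 6; a(6) = 14; a(7) = 18; a(8) = 4; a(9) = 26; a(10) = 27; a(11) = 26; a(12) = 26; a(13) = 22; a(14) = 6; a(15) = 19; a(16) = 7; a(17) = 11; a(18) = 10; a(19) = 22; a(20) = 4; a(21) = 11; a(22) = 29; a(23) = 5; a(24) = 12; a(25) = 6; a(26) = 10; a(27) = 2; a(28) = 17; a(29) = 14; a(30) = 0; a(31) = 25; a(32) = 7.
The sequence repeats with period 30.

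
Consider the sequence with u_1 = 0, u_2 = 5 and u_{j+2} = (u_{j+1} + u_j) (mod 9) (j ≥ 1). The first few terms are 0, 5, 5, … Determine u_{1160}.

We have u_1 = 0, u_2 = 5, u_3 = 5, u_4 = 1, u_5 = 6, u_6 = 7, u_7 = 4, u_8 = 2, u_9 = 6, u_{10} = 8, u_{11} = 5, u_{12} = 4, u_{13} = 0, u_{14} = 4, u_{15} = 4, u_{16} = 8, u_{17} = 3, u_{18} = 2, u_{19} = 5, u_{20} = 7, u_{21} = 3, u_{22} = 1, u_{23} = 4, u_{24} = 5, u_{25} = 0, u_{26} = 5.
Since (u_{25}, u_{26}) = (u_1, u_2) = (0, 5) (two consecutive terms determine the rest), the sequence is periodic with period 24.
So u_{1160} = u_{1 + ((1160-1) mod 24)} = u_8 = 2.

2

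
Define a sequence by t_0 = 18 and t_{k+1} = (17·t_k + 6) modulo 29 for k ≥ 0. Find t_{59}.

We have t_0 = 18, t_1 = 22, t_2 = 3, t_3 = 28, t_4 = 18.
The sequence repeats with period 4.
So t_{59} = t_{0 + ((59-0) mod 4)} = t_3 = 28.

28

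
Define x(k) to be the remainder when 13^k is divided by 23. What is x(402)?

Computing terms: x(0) = 1,  x(1) = 13,  x(2) = 8,  x(3) = 12,  x(4) = 18,  x(5) = 4,  x(6) = 6,  x(7) = 9,  x(8) = 2,  x(9) = 3,  x(10) = 16,  x(11) = 1.
Since x(11) = x(0) = 1, the sequence is periodic with period 11.
So x(402) = x(0 + ((402-0) mod 11)) = x(6) = 6.

6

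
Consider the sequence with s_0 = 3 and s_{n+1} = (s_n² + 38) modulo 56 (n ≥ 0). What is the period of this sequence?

Listing terms: s_0 = 3, s_1 = 47, s_2 = 7, s_3 = 31, s_4 = 47.
Since s_4 = s_1 = 47, the sequence is eventually periodic: after a pre-period of length 1 it cycles with period 3.

3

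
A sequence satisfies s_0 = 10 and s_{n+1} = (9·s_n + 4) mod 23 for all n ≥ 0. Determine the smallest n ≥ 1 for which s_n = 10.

s_0 = 10,  s_1 = 2,  s_2 = 22,  s_3 = 18,  s_4 = 5,  s_5 = 3,  s_6 = 8,  s_7 = 7,  s_8 = 21,  s_9 = 9,  s_{10} = 16,  s_{11} = 10.
Since s_{11} = s_0 = 10, the sequence is periodic with period 11.
The value 10 next appears (with n ≥ 1) at s_{11}.

11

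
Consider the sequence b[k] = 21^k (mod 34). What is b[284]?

1

b[1] = 21,  b[2] = 33,  b[3] = 13,  b[4] = 1,  b[5] = 21.
Since b[5] = b[1] = 21, the sequence is periodic with period 4.
(284 - 1) mod 4 = 3, so b[284] = b[4] = 1.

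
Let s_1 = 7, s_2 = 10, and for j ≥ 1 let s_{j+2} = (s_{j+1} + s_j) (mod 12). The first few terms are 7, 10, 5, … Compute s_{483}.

5

Computing terms: s_1 = 7,  s_2 = 10,  s_3 = 5,  s_4 = 3,  s_5 = 8,  s_6 = 11,  s_7 = 7,  s_8 = 6,  s_9 = 1,  s_{10} = 7,  s_{11} = 8,  s_{12} = 3,  s_{13} = 11,  s_{14} = 2,  s_{15} = 1,  s_{16} = 3,  s_{17} = 4,  s_{18} = 7,  s_{19} = 11,  s_{20} = 6,  s_{21} = 5,  s_{22} = 11,  s_{23} = 4,  s_{24} = 3,  s_{25} = 7,  s_{26} = 10.
The sequence repeats with period 24.
So s_{483} = s_{1 + ((483-1) mod 24)} = s_3 = 5.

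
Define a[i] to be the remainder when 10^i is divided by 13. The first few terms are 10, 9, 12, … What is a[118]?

Computing terms: a[1] = 10, a[2] = 9, a[3] = 12, a[4] = 3, a[5] = 4, a[6] = 1, a[7] = 10.
The sequence repeats with period 6.
So a[118] = a[1 + ((118-1) mod 6)] = a[4] = 3.

3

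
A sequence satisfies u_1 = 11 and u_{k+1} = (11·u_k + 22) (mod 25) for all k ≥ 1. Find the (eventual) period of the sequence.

Computing terms: u_1 = 11, u_2 = 18, u_3 = 20, u_4 = 17, u_5 = 9, u_6 = 21, u_7 = 3, u_8 = 5, u_9 = 2, u_{10} = 19, u_{11} = 6, u_{12} = 13, u_{13} = 15, u_{14} = 12, u_{15} = 4, u_{16} = 16, u_{17} = 23, u_{18} = 0, u_{19} = 22, u_{20} = 14, u_{21} = 1, u_{22} = 8, u_{23} = 10, u_{24} = 7, u_{25} = 24, u_{26} = 11.
Since u_{26} = u_1 = 11, the sequence is periodic with period 25.

25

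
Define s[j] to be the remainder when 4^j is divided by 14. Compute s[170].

s[0] = 1,  s[1] = 4,  s[2] = 2,  s[3] = 8,  s[4] = 4.
Since s[4] = s[1] = 4, the sequence is eventually periodic: after a pre-period of length 1 it cycles with period 3.
For j ≥ 1, s[j] depends only on (j - 1) mod 3. (170 - 1) mod 3 = 1, so s[170] = s[2] = 2.

2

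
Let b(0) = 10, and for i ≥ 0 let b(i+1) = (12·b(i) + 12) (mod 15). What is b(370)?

6

We have b(0) = 10; b(1) = 12; b(2) = 6; b(3) = 9; b(4) = 0; b(5) = 12.
Since b(5) = b(1) = 12, the sequence is eventually periodic: after a pre-period of length 1 it cycles with period 4.
For i ≥ 1, b(i) depends only on (i - 1) mod 4. (370 - 1) mod 4 = 1, so b(370) = b(2) = 6.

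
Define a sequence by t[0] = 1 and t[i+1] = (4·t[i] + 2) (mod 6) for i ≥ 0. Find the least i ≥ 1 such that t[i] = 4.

Listing terms: t[0] = 1, t[1] = 0, t[2] = 2, t[3] = 4, t[4] = 0.
Since t[4] = t[1] = 0, the sequence is eventually periodic: after a pre-period of length 1 it cycles with period 3.
The value 4 first appears (with i ≥ 1) at t[3].

3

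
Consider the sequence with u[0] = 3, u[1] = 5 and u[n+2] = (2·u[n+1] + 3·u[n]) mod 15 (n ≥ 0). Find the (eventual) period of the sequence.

u[0] = 3, u[1] = 5, u[2] = 4, u[3] = 8, u[4] = 13, u[5] = 5, u[6] = 4.
Since (u[5], u[6]) = (u[1], u[2]) = (5, 4) (two consecutive terms determine the rest), the sequence is eventually periodic: after a pre-period of length 1 it cycles with period 4.

4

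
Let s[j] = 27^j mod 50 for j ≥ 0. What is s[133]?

17

Listing terms: s[0] = 1, s[1] = 27, s[2] = 29, s[3] = 33, s[4] = 41, s[5] = 7, s[6] = 39, s[7] = 3, s[8] = 31, s[9] = 37, s[10] = 49, s[11] = 23, s[12] = 21, s[13] = 17, s[14] = 9, s[15] = 43, s[16] = 11, s[17] = 47, s[18] = 19, s[19] = 13, s[20] = 1.
The sequence repeats with period 20.
So s[133] = s[0 + ((133-0) mod 20)] = s[13] = 17.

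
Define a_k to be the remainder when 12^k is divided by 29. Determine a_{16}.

a_0 = 1, a_1 = 12, a_2 = 28, a_3 = 17, a_4 = 1.
Since a_4 = a_0 = 1, the sequence is periodic with period 4.
So a_{16} = a_{0 + ((16-0) mod 4)} = a_0 = 1.

1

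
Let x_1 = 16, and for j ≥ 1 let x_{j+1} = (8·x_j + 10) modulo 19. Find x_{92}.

5

Listing terms: x_1 = 16, x_2 = 5, x_3 = 12, x_4 = 11, x_5 = 3, x_6 = 15, x_7 = 16.
The sequence repeats with period 6.
So x_{92} = x_{1 + ((92-1) mod 6)} = x_2 = 5.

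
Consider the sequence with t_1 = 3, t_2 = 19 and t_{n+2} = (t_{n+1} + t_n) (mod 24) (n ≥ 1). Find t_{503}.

We have t_1 = 3; t_2 = 19; t_3 = 22; t_4 = 17; t_5 = 15; t_6 = 8; t_7 = 23; t_8 = 7; t_9 = 6; t_{10} = 13; t_{11} = 19; t_{12} = 8; t_{13} = 3; t_{14} = 11; t_{15} = 14; t_{16} = 1; t_{17} = 15; t_{18} = 16; t_{19} = 7; t_{20} = 23; t_{21} = 6; t_{22} = 5; t_{23} = 11; t_{24} = 16; t_{25} = 3; t_{26} = 19.
Since (t_{25}, t_{26}) = (t_1, t_2) = (3, 19) (two consecutive terms determine the rest), the sequence is periodic with period 24.
So t_{503} = t_{1 + ((503-1) mod 24)} = t_{23} = 11.

11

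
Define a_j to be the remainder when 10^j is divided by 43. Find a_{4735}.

23

We have a_1 = 10; a_2 = 14; a_3 = 11; a_4 = 24; a_5 = 25; a_6 = 35; a_7 = 6; a_8 = 17; a_9 = 41; a_{10} = 23; a_{11} = 15; a_{12} = 21; a_{13} = 38; a_{14} = 36; a_{15} = 16; a_{16} = 31; a_{17} = 9; a_{18} = 4; a_{19} = 40; a_{20} = 13; a_{21} = 1; a_{22} = 10.
Since a_{22} = a_1 = 10, the sequence is periodic with period 21.
So a_{4735} = a_{1 + ((4735-1) mod 21)} = a_{10} = 23.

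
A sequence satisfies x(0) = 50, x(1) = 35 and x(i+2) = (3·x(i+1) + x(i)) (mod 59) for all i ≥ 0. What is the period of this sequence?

Computing terms: x(0) = 50,  x(1) = 35,  x(2) = 37,  x(3) = 28,  x(4) = 3,  x(5) = 37,  x(6) = 55,  x(7) = 25,  x(8) = 12,  x(9) = 2,  x(10) = 18,  x(11) = 56,  x(12) = 9,  x(13) = 24,  x(14) = 22,  x(15) = 31,  x(16) = 56,  x(17) = 22,  x(18) = 4,  x(19) = 34,  x(20) = 47,  x(21) = 57,  x(22) = 41,  x(23) = 3,  x(24) = 50,  x(25) = 35.
The sequence repeats with period 24.

24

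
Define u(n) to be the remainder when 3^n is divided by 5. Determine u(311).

2

u(0) = 1; u(1) = 3; u(2) = 4; u(3) = 2; u(4) = 1.
The sequence repeats with period 4.
So u(311) = u(0 + ((311-0) mod 4)) = u(3) = 2.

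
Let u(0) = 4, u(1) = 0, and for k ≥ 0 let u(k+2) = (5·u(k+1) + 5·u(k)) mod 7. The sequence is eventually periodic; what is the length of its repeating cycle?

24

We have u(0) = 4,  u(1) = 0,  u(2) = 6,  u(3) = 2,  u(4) = 5,  u(5) = 0,  u(6) = 4,  u(7) = 6,  u(8) = 1,  u(9) = 0,  u(10) = 5,  u(11) = 4,  u(12) = 3,  u(13) = 0,  u(14) = 1,  u(15) = 5,  u(16) = 2,  u(17) = 0,  u(18) = 3,  u(19) = 1,  u(20) = 6,  u(21) = 0,  u(22) = 2,  u(23) = 3,  u(24) = 4,  u(25) = 0.
Since (u(24), u(25)) = (u(0), u(1)) = (4, 0) (two consecutive terms determine the rest), the sequence is periodic with period 24.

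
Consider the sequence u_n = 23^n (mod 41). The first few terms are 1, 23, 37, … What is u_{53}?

31

Listing terms: u_0 = 1; u_1 = 23; u_2 = 37; u_3 = 31; u_4 = 16; u_5 = 40; u_6 = 18; u_7 = 4; u_8 = 10; u_9 = 25; u_{10} = 1.
The sequence repeats with period 10.
(53 - 0) mod 10 = 3, so u_{53} = u_3 = 31.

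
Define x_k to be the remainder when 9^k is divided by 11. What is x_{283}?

We have x_0 = 1; x_1 = 9; x_2 = 4; x_3 = 3; x_4 = 5; x_5 = 1.
Since x_5 = x_0 = 1, the sequence is periodic with period 5.
So x_{283} = x_{0 + ((283-0) mod 5)} = x_3 = 3.

3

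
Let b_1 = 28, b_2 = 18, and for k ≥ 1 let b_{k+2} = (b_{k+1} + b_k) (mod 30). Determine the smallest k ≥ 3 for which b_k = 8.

8

Computing terms: b_1 = 28,  b_2 = 18,  b_3 = 16,  b_4 = 4,  b_5 = 20,  b_6 = 24,  b_7 = 14,  b_8 = 8,  b_9 = 22,  b_{10} = 0,  b_{11} = 22,  b_{12} = 22,  b_{13} = 14,  b_{14} = 6,  b_{15} = 20,  b_{16} = 26,  b_{17} = 16,  b_{18} = 12,  b_{19} = 28,  b_{20} = 10,  b_{21} = 8,  b_{22} = 18,  b_{23} = 26,  b_{24} = 14,  b_{25} = 10,  b_{26} = 24,  b_{27} = 4,  b_{28} = 28,  b_{29} = 2,  b_{30} = 0,  b_{31} = 2,  b_{32} = 2,  b_{33} = 4,  b_{34} = 6,  b_{35} = 10,  b_{36} = 16,  b_{37} = 26,  b_{38} = 12,  b_{39} = 8,  b_{40} = 20,  b_{41} = 28,  b_{42} = 18.
The sequence repeats with period 40.
The value 8 first appears (with k ≥ 3) at b_8.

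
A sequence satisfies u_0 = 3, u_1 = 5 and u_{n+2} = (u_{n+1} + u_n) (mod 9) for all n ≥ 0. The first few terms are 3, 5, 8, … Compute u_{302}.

Listing terms: u_0 = 3; u_1 = 5; u_2 = 8; u_3 = 4; u_4 = 3; u_5 = 7; u_6 = 1; u_7 = 8; u_8 = 0; u_9 = 8; u_{10} = 8; u_{11} = 7; u_{12} = 6; u_{13} = 4; u_{14} = 1; u_{15} = 5; u_{16} = 6; u_{17} = 2; u_{18} = 8; u_{19} = 1; u_{20} = 0; u_{21} = 1; u_{22} = 1; u_{23} = 2; u_{24} = 3; u_{25} = 5.
Since (u_{24}, u_{25}) = (u_0, u_1) = (3, 5) (two consecutive terms determine the rest), the sequence is periodic with period 24.
So u_{302} = u_{0 + ((302-0) mod 24)} = u_{14} = 1.

1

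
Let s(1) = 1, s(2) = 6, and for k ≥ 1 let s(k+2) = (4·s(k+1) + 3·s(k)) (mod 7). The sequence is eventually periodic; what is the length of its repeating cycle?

21

We have s(1) = 1, s(2) = 6, s(3) = 6, s(4) = 0, s(5) = 4, s(6) = 2, s(7) = 6, s(8) = 2, s(9) = 5, s(10) = 5, s(11) = 0, s(12) = 1, s(13) = 4, s(14) = 5, s(15) = 4, s(16) = 3, s(17) = 3, s(18) = 0, s(19) = 2, s(20) = 1, s(21) = 3, s(22) = 1, s(23) = 6.
The sequence repeats with period 21.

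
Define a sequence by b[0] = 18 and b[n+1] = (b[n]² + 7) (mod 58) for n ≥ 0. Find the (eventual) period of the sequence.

14

We have b[0] = 18,  b[1] = 41,  b[2] = 6,  b[3] = 43,  b[4] = 0,  b[5] = 7,  b[6] = 56,  b[7] = 11,  b[8] = 12,  b[9] = 35,  b[10] = 14,  b[11] = 29,  b[12] = 36,  b[13] = 27,  b[14] = 40,  b[15] = 41.
Since b[15] = b[1] = 41, the sequence is eventually periodic: after a pre-period of length 1 it cycles with period 14.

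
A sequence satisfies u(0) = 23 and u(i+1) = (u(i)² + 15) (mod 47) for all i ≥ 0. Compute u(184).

5

We have u(0) = 23, u(1) = 27, u(2) = 39, u(3) = 32, u(4) = 5, u(5) = 40, u(6) = 17, u(7) = 22, u(8) = 29, u(9) = 10, u(10) = 21, u(11) = 33, u(12) = 23.
Since u(12) = u(0) = 23, the sequence is periodic with period 12.
(184 - 0) mod 12 = 4, so u(184) = u(4) = 5.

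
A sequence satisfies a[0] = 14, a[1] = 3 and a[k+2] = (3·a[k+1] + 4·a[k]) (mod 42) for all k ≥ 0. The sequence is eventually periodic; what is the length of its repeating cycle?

6

a[0] = 14, a[1] = 3, a[2] = 23, a[3] = 39, a[4] = 41, a[5] = 27, a[6] = 35, a[7] = 3, a[8] = 23.
Since (a[7], a[8]) = (a[1], a[2]) = (3, 23) (two consecutive terms determine the rest), the sequence is eventually periodic: after a pre-period of length 1 it cycles with period 6.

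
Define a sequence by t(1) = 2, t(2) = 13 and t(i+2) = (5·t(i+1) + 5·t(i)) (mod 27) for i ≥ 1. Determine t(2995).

Computing terms: t(1) = 2; t(2) = 13; t(3) = 21; t(4) = 8; t(5) = 10; t(6) = 9; t(7) = 14; t(8) = 7; t(9) = 24; t(10) = 20; t(11) = 4; t(12) = 12; t(13) = 26; t(14) = 1; t(15) = 0; t(16) = 5; t(17) = 25; t(18) = 15; t(19) = 11; t(20) = 22; t(21) = 3; t(22) = 17; t(23) = 19; t(24) = 18; t(25) = 23; t(26) = 16; t(27) = 6; t(28) = 2; t(29) = 13.
The sequence repeats with period 27.
(2995 - 1) mod 27 = 24, so t(2995) = t(25) = 23.

23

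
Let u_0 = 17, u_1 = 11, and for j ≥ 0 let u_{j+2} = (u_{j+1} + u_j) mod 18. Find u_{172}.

13

We have u_0 = 17,  u_1 = 11,  u_2 = 10,  u_3 = 3,  u_4 = 13,  u_5 = 16,  u_6 = 11,  u_7 = 9,  u_8 = 2,  u_9 = 11,  u_{10} = 13,  u_{11} = 6,  u_{12} = 1,  u_{13} = 7,  u_{14} = 8,  u_{15} = 15,  u_{16} = 5,  u_{17} = 2,  u_{18} = 7,  u_{19} = 9,  u_{20} = 16,  u_{21} = 7,  u_{22} = 5,  u_{23} = 12,  u_{24} = 17,  u_{25} = 11.
The sequence repeats with period 24.
So u_{172} = u_{0 + ((172-0) mod 24)} = u_4 = 13.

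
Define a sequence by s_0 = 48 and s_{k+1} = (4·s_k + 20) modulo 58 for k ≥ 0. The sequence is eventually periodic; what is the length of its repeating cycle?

14

Computing terms: s_0 = 48,  s_1 = 38,  s_2 = 56,  s_3 = 12,  s_4 = 10,  s_5 = 2,  s_6 = 28,  s_7 = 16,  s_8 = 26,  s_9 = 8,  s_{10} = 52,  s_{11} = 54,  s_{12} = 4,  s_{13} = 36,  s_{14} = 48.
Since s_{14} = s_0 = 48, the sequence is periodic with period 14.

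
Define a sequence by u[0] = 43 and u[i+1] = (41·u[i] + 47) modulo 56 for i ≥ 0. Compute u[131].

u[0] = 43, u[1] = 18, u[2] = 1, u[3] = 32, u[4] = 15, u[5] = 46, u[6] = 29, u[7] = 4, u[8] = 43.
The sequence repeats with period 8.
(131 - 0) mod 8 = 3, so u[131] = u[3] = 32.

32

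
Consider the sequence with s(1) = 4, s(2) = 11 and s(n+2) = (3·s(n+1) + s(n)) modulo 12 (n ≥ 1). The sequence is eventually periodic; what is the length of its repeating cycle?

We have s(1) = 4,  s(2) = 11,  s(3) = 1,  s(4) = 2,  s(5) = 7,  s(6) = 11,  s(7) = 4,  s(8) = 11.
Since (s(7), s(8)) = (s(1), s(2)) = (4, 11) (two consecutive terms determine the rest), the sequence is periodic with period 6.

6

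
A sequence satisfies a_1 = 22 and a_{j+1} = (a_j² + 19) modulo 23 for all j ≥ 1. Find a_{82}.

19

a_1 = 22; a_2 = 20; a_3 = 5; a_4 = 21; a_5 = 0; a_6 = 19; a_7 = 12; a_8 = 2; a_9 = 0.
Since a_9 = a_5 = 0, the sequence is eventually periodic: after a pre-period of length 4 it cycles with period 4.
For j ≥ 5, a_j depends only on (j - 5) mod 4. (82 - 5) mod 4 = 1, so a_{82} = a_6 = 19.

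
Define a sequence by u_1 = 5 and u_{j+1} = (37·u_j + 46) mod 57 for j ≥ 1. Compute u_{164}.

3

Listing terms: u_1 = 5, u_2 = 3, u_3 = 43, u_4 = 41, u_5 = 24, u_6 = 22, u_7 = 5.
Since u_7 = u_1 = 5, the sequence is periodic with period 6.
So u_{164} = u_{1 + ((164-1) mod 6)} = u_2 = 3.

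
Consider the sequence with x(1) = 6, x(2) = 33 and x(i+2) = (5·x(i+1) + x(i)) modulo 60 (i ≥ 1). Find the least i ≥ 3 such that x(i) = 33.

We have x(1) = 6, x(2) = 33, x(3) = 51, x(4) = 48, x(5) = 51, x(6) = 3, x(7) = 6, x(8) = 33.
Since (x(7), x(8)) = (x(1), x(2)) = (6, 33) (two consecutive terms determine the rest), the sequence is periodic with period 6.
The value 33 next appears (with i ≥ 3) at x(8).

8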